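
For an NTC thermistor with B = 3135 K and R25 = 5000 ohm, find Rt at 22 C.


NTC thermistor equation: Rt = R25 * exp(B * (1/T - 1/T25)).
T in Kelvin: 295.15 K, T25 = 298.15 K
1/T - 1/T25 = 1/295.15 - 1/298.15 = 3.409e-05
B * (1/T - 1/T25) = 3135 * 3.409e-05 = 0.1069
Rt = 5000 * exp(0.1069) = 5564.0 ohm

5564.0 ohm


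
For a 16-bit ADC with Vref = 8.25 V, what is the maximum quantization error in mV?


The maximum quantization error is +/- LSB/2.
LSB = Vref / 2^n = 8.25 / 65536 = 0.00012589 V
Max error = LSB / 2 = 0.00012589 / 2 = 6.294e-05 V
Max error = 0.0629 mV

0.0629 mV


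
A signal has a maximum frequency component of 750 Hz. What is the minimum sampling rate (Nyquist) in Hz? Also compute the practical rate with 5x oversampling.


By Nyquist theorem, fs_min = 2 * fmax.
fs_min = 2 * 750 = 1500 Hz
Practical rate = 5 * fs_min = 5 * 1500 = 7500 Hz

fs_min = 1500 Hz, fs_practical = 7500 Hz


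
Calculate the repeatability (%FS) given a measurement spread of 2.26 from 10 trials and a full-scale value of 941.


Repeatability = (spread / full scale) * 100%.
R = (2.26 / 941) * 100
R = 0.24 %FS

0.24 %FS


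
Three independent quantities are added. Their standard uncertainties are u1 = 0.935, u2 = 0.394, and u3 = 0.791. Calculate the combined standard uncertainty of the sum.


For a sum of independent quantities, uc = sqrt(u1^2 + u2^2 + u3^2).
uc = sqrt(0.935^2 + 0.394^2 + 0.791^2)
uc = sqrt(0.874225 + 0.155236 + 0.625681)
uc = 1.2865

1.2865


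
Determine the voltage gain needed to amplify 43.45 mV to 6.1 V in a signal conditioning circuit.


Gain = Vout / Vin (converting to same units).
G = 6.1 V / 43.45 mV
G = 6100.0 mV / 43.45 mV
G = 140.39

140.39


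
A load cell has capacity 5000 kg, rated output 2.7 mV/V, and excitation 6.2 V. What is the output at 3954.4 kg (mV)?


Vout = rated_output * Vex * (load / capacity).
Vout = 2.7 * 6.2 * (3954.4 / 5000)
Vout = 2.7 * 6.2 * 0.79088
Vout = 13.239 mV

13.239 mV


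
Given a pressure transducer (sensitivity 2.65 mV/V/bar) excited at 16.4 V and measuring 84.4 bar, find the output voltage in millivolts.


Output = sensitivity * Vex * P.
Vout = 2.65 * 16.4 * 84.4
Vout = 43.46 * 84.4
Vout = 3668.02 mV

3668.02 mV


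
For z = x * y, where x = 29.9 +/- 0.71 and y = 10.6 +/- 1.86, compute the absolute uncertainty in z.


For a product z = x*y, the relative uncertainty is:
uz/z = sqrt((ux/x)^2 + (uy/y)^2)
Relative uncertainties: ux/x = 0.71/29.9 = 0.023746
uy/y = 1.86/10.6 = 0.175472
z = 29.9 * 10.6 = 316.9
uz = 316.9 * sqrt(0.023746^2 + 0.175472^2) = 56.121

56.121


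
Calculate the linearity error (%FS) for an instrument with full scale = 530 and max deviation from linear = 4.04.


Linearity error = (max deviation / full scale) * 100%.
Linearity = (4.04 / 530) * 100
Linearity = 0.762 %FS

0.762 %FS


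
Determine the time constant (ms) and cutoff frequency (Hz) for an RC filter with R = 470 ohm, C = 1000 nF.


Time constant: tau = R * C.
tau = 470 * 1.00e-06 = 0.00047 s
tau = 0.47 ms
Cutoff frequency: fc = 1 / (2*pi*R*C).
fc = 1 / (2*pi*0.00047) = 338.63 Hz

tau = 0.47 ms, fc = 338.63 Hz


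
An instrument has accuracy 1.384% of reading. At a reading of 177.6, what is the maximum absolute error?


Absolute error = (accuracy% / 100) * reading.
Error = (1.384 / 100) * 177.6
Error = 0.01384 * 177.6
Error = 2.458

2.458


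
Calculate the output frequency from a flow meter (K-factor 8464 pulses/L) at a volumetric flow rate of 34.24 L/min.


Frequency = K * Q / 60 (converting L/min to L/s).
f = 8464 * 34.24 / 60
f = 289807.36 / 60
f = 4830.12 Hz

4830.12 Hz


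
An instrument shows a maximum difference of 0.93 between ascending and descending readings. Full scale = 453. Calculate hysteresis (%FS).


Hysteresis = (max difference / full scale) * 100%.
H = (0.93 / 453) * 100
H = 0.205 %FS

0.205 %FS


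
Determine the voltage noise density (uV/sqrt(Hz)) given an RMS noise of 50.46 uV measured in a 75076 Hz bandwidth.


Noise spectral density = Vrms / sqrt(BW).
NSD = 50.46 / sqrt(75076)
NSD = 50.46 / 274.0
NSD = 0.1842 uV/sqrt(Hz)

0.1842 uV/sqrt(Hz)


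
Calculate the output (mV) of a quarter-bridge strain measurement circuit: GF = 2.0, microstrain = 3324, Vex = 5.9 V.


Quarter bridge output: Vout = (GF * epsilon * Vex) / 4.
Vout = (2.0 * 3324e-6 * 5.9) / 4
Vout = 0.0392232 / 4 V
Vout = 0.0098058 V = 9.8058 mV

9.8058 mV


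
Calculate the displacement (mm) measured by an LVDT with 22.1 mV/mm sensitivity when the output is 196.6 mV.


Displacement = Vout / sensitivity.
d = 196.6 / 22.1
d = 8.896 mm

8.896 mm


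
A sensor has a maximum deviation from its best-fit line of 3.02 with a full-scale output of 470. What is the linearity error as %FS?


Linearity error = (max deviation / full scale) * 100%.
Linearity = (3.02 / 470) * 100
Linearity = 0.643 %FS

0.643 %FS


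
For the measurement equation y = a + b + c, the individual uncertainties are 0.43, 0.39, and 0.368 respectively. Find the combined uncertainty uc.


For a sum of independent quantities, uc = sqrt(u1^2 + u2^2 + u3^2).
uc = sqrt(0.43^2 + 0.39^2 + 0.368^2)
uc = sqrt(0.1849 + 0.1521 + 0.135424)
uc = 0.6873

0.6873


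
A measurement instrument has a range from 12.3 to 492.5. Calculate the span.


Span = upper range - lower range.
Span = 492.5 - (12.3)
Span = 480.2

480.2


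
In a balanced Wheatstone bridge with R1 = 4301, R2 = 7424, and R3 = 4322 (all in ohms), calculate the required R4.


At balance: R1*R4 = R2*R3, so R4 = R2*R3/R1.
R4 = 7424 * 4322 / 4301
R4 = 32086528 / 4301
R4 = 7460.25 ohm

7460.25 ohm


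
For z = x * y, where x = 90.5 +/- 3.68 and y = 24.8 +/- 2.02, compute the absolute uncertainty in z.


For a product z = x*y, the relative uncertainty is:
uz/z = sqrt((ux/x)^2 + (uy/y)^2)
Relative uncertainties: ux/x = 3.68/90.5 = 0.040663
uy/y = 2.02/24.8 = 0.081452
z = 90.5 * 24.8 = 2244.4
uz = 2244.4 * sqrt(0.040663^2 + 0.081452^2) = 204.325

204.325


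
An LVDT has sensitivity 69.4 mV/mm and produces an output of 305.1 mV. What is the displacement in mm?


Displacement = Vout / sensitivity.
d = 305.1 / 69.4
d = 4.396 mm

4.396 mm


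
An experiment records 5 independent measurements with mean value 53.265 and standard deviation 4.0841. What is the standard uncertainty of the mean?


The standard uncertainty for Type A evaluation is u = s / sqrt(n).
u = 4.0841 / sqrt(5)
u = 4.0841 / 2.2361
u = 1.8265

1.8265


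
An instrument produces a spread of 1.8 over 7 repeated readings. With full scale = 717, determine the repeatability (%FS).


Repeatability = (spread / full scale) * 100%.
R = (1.8 / 717) * 100
R = 0.251 %FS

0.251 %FS


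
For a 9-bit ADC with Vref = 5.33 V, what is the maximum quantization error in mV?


The maximum quantization error is +/- LSB/2.
LSB = Vref / 2^n = 5.33 / 512 = 0.01041016 V
Max error = LSB / 2 = 0.01041016 / 2 = 0.00520508 V
Max error = 5.2051 mV

5.2051 mV


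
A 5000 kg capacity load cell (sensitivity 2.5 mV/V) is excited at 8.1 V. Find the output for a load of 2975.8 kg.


Vout = rated_output * Vex * (load / capacity).
Vout = 2.5 * 8.1 * (2975.8 / 5000)
Vout = 2.5 * 8.1 * 0.59516
Vout = 12.052 mV

12.052 mV


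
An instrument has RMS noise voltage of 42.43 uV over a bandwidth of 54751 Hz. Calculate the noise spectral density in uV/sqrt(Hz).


Noise spectral density = Vrms / sqrt(BW).
NSD = 42.43 / sqrt(54751)
NSD = 42.43 / 233.9893
NSD = 0.1813 uV/sqrt(Hz)

0.1813 uV/sqrt(Hz)


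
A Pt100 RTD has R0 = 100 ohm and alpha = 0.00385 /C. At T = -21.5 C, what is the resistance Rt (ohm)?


The RTD equation: Rt = R0 * (1 + alpha * T).
Rt = 100 * (1 + 0.00385 * -21.5)
Rt = 100 * (1 + -0.082775)
Rt = 100 * 0.917225
Rt = 91.722 ohm

91.722 ohm


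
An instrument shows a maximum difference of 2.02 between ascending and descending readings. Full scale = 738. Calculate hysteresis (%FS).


Hysteresis = (max difference / full scale) * 100%.
H = (2.02 / 738) * 100
H = 0.274 %FS

0.274 %FS


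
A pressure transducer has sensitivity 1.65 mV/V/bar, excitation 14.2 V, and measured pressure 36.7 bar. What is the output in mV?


Output = sensitivity * Vex * P.
Vout = 1.65 * 14.2 * 36.7
Vout = 23.43 * 36.7
Vout = 859.88 mV

859.88 mV


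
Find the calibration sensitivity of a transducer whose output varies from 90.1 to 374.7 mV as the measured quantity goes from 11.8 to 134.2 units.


Sensitivity = (y2 - y1) / (x2 - x1).
S = (374.7 - 90.1) / (134.2 - 11.8)
S = 284.6 / 122.4
S = 2.3252 mV/unit

2.3252 mV/unit


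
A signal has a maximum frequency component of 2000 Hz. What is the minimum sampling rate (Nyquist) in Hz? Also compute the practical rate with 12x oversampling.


By Nyquist theorem, fs_min = 2 * fmax.
fs_min = 2 * 2000 = 4000 Hz
Practical rate = 12 * fs_min = 12 * 4000 = 48000 Hz

fs_min = 4000 Hz, fs_practical = 48000 Hz


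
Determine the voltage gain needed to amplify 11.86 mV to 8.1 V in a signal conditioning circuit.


Gain = Vout / Vin (converting to same units).
G = 8.1 V / 11.86 mV
G = 8100.0 mV / 11.86 mV
G = 682.97

682.97


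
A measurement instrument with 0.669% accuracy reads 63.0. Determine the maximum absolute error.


Absolute error = (accuracy% / 100) * reading.
Error = (0.669 / 100) * 63.0
Error = 0.00669 * 63.0
Error = 0.4215

0.4215


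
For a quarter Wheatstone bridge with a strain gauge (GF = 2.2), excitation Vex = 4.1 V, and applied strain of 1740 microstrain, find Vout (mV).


Quarter bridge output: Vout = (GF * epsilon * Vex) / 4.
Vout = (2.2 * 1740e-6 * 4.1) / 4
Vout = 0.0156948 / 4 V
Vout = 0.0039237 V = 3.9237 mV

3.9237 mV


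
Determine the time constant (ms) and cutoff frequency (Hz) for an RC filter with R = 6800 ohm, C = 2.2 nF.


Time constant: tau = R * C.
tau = 6800 * 2.20e-09 = 1.496e-05 s
tau = 0.015 ms
Cutoff frequency: fc = 1 / (2*pi*R*C).
fc = 1 / (2*pi*1.496e-05) = 10638.7 Hz

tau = 0.015 ms, fc = 10638.7 Hz


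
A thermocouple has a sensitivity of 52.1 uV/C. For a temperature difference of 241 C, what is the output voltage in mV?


The thermocouple output V = sensitivity * dT.
V = 52.1 uV/C * 241 C
V = 12556.1 uV
V = 12.556 mV

12.556 mV


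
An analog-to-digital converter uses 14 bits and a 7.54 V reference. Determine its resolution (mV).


The resolution (LSB) of an ADC is Vref / 2^n.
LSB = 7.54 / 2^14
LSB = 7.54 / 16384
LSB = 0.00046021 V = 0.46020508 mV

0.46020508 mV


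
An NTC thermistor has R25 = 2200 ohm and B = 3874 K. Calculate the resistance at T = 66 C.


NTC thermistor equation: Rt = R25 * exp(B * (1/T - 1/T25)).
T in Kelvin: 339.15 K, T25 = 298.15 K
1/T - 1/T25 = 1/339.15 - 1/298.15 = -0.00040547
B * (1/T - 1/T25) = 3874 * -0.00040547 = -1.5708
Rt = 2200 * exp(-1.5708) = 457.3 ohm

457.3 ohm


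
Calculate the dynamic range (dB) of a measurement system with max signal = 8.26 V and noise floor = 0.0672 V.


Dynamic range = 20 * log10(Vmax / Vnoise).
DR = 20 * log10(8.26 / 0.0672)
DR = 20 * log10(122.92)
DR = 41.79 dB

41.79 dB


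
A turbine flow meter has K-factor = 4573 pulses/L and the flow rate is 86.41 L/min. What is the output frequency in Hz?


Frequency = K * Q / 60 (converting L/min to L/s).
f = 4573 * 86.41 / 60
f = 395152.93 / 60
f = 6585.88 Hz

6585.88 Hz


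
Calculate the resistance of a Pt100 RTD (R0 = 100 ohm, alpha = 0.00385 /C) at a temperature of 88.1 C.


The RTD equation: Rt = R0 * (1 + alpha * T).
Rt = 100 * (1 + 0.00385 * 88.1)
Rt = 100 * (1 + 0.339185)
Rt = 100 * 1.339185
Rt = 133.918 ohm

133.918 ohm


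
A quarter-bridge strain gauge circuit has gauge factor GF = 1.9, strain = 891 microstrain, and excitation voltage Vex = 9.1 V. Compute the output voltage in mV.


Quarter bridge output: Vout = (GF * epsilon * Vex) / 4.
Vout = (1.9 * 891e-6 * 9.1) / 4
Vout = 0.01540539 / 4 V
Vout = 0.00385135 V = 3.8513 mV

3.8513 mV


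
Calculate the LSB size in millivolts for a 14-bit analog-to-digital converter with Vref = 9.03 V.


The resolution (LSB) of an ADC is Vref / 2^n.
LSB = 9.03 / 2^14
LSB = 9.03 / 16384
LSB = 0.00055115 V = 0.55114746 mV

0.55114746 mV


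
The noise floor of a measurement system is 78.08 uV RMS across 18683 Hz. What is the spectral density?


Noise spectral density = Vrms / sqrt(BW).
NSD = 78.08 / sqrt(18683)
NSD = 78.08 / 136.6858
NSD = 0.5712 uV/sqrt(Hz)

0.5712 uV/sqrt(Hz)


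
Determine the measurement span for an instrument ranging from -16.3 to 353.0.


Span = upper range - lower range.
Span = 353.0 - (-16.3)
Span = 369.3

369.3


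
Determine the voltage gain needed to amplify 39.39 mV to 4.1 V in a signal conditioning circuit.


Gain = Vout / Vin (converting to same units).
G = 4.1 V / 39.39 mV
G = 4100.0 mV / 39.39 mV
G = 104.09

104.09


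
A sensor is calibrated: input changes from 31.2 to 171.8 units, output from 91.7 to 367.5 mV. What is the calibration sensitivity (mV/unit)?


Sensitivity = (y2 - y1) / (x2 - x1).
S = (367.5 - 91.7) / (171.8 - 31.2)
S = 275.8 / 140.6
S = 1.9616 mV/unit

1.9616 mV/unit


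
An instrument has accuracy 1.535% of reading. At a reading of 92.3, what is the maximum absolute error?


Absolute error = (accuracy% / 100) * reading.
Error = (1.535 / 100) * 92.3
Error = 0.01535 * 92.3
Error = 1.4168

1.4168


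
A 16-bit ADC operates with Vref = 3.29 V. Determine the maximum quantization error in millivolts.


The maximum quantization error is +/- LSB/2.
LSB = Vref / 2^n = 3.29 / 65536 = 5.02e-05 V
Max error = LSB / 2 = 5.02e-05 / 2 = 2.51e-05 V
Max error = 0.0251 mV

0.0251 mV


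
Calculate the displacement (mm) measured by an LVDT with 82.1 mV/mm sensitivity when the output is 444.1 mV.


Displacement = Vout / sensitivity.
d = 444.1 / 82.1
d = 5.409 mm

5.409 mm


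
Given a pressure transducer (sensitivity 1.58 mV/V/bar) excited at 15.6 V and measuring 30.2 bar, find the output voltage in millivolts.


Output = sensitivity * Vex * P.
Vout = 1.58 * 15.6 * 30.2
Vout = 24.648 * 30.2
Vout = 744.37 mV

744.37 mV


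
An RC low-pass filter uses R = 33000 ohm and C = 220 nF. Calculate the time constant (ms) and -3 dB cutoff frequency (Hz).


Time constant: tau = R * C.
tau = 33000 * 2.20e-07 = 0.00726 s
tau = 7.26 ms
Cutoff frequency: fc = 1 / (2*pi*R*C).
fc = 1 / (2*pi*0.00726) = 21.92 Hz

tau = 7.26 ms, fc = 21.92 Hz


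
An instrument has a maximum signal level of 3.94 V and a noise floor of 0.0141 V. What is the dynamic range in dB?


Dynamic range = 20 * log10(Vmax / Vnoise).
DR = 20 * log10(3.94 / 0.0141)
DR = 20 * log10(279.43)
DR = 48.93 dB

48.93 dB


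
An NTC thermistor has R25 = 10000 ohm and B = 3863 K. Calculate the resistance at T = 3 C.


NTC thermistor equation: Rt = R25 * exp(B * (1/T - 1/T25)).
T in Kelvin: 276.15 K, T25 = 298.15 K
1/T - 1/T25 = 1/276.15 - 1/298.15 = 0.0002672
B * (1/T - 1/T25) = 3863 * 0.0002672 = 1.0322
Rt = 10000 * exp(1.0322) = 28072.6 ohm

28072.6 ohm


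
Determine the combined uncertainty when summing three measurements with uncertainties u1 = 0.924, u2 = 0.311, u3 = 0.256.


For a sum of independent quantities, uc = sqrt(u1^2 + u2^2 + u3^2).
uc = sqrt(0.924^2 + 0.311^2 + 0.256^2)
uc = sqrt(0.853776 + 0.096721 + 0.065536)
uc = 1.008

1.008


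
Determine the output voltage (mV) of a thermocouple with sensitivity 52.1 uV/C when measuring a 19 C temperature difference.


The thermocouple output V = sensitivity * dT.
V = 52.1 uV/C * 19 C
V = 989.9 uV
V = 0.99 mV

0.99 mV


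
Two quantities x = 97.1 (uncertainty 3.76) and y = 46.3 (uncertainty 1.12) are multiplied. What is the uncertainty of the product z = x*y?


For a product z = x*y, the relative uncertainty is:
uz/z = sqrt((ux/x)^2 + (uy/y)^2)
Relative uncertainties: ux/x = 3.76/97.1 = 0.038723
uy/y = 1.12/46.3 = 0.02419
z = 97.1 * 46.3 = 4495.7
uz = 4495.7 * sqrt(0.038723^2 + 0.02419^2) = 205.265

205.265


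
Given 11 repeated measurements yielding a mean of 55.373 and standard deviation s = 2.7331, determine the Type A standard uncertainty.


The standard uncertainty for Type A evaluation is u = s / sqrt(n).
u = 2.7331 / sqrt(11)
u = 2.7331 / 3.3166
u = 0.8241

0.8241


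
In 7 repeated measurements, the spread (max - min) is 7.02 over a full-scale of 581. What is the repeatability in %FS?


Repeatability = (spread / full scale) * 100%.
R = (7.02 / 581) * 100
R = 1.208 %FS

1.208 %FS


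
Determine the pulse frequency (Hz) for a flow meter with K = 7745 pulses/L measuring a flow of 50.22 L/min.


Frequency = K * Q / 60 (converting L/min to L/s).
f = 7745 * 50.22 / 60
f = 388953.9 / 60
f = 6482.56 Hz

6482.56 Hz


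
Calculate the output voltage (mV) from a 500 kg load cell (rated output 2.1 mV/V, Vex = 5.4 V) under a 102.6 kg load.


Vout = rated_output * Vex * (load / capacity).
Vout = 2.1 * 5.4 * (102.6 / 500)
Vout = 2.1 * 5.4 * 0.2052
Vout = 2.327 mV

2.327 mV


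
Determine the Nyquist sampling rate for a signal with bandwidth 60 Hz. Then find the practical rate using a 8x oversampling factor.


By Nyquist theorem, fs_min = 2 * fmax.
fs_min = 2 * 60 = 120 Hz
Practical rate = 8 * fs_min = 8 * 120 = 960 Hz

fs_min = 120 Hz, fs_practical = 960 Hz


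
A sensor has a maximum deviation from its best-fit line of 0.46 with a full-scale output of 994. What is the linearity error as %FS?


Linearity error = (max deviation / full scale) * 100%.
Linearity = (0.46 / 994) * 100
Linearity = 0.046 %FS

0.046 %FS


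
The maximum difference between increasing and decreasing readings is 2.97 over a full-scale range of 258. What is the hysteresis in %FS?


Hysteresis = (max difference / full scale) * 100%.
H = (2.97 / 258) * 100
H = 1.151 %FS

1.151 %FS


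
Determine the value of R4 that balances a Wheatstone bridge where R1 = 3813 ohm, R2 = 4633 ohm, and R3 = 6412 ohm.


At balance: R1*R4 = R2*R3, so R4 = R2*R3/R1.
R4 = 4633 * 6412 / 3813
R4 = 29706796 / 3813
R4 = 7790.92 ohm

7790.92 ohm


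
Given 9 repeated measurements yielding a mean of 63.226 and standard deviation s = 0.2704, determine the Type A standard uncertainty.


The standard uncertainty for Type A evaluation is u = s / sqrt(n).
u = 0.2704 / sqrt(9)
u = 0.2704 / 3.0
u = 0.0901

0.0901


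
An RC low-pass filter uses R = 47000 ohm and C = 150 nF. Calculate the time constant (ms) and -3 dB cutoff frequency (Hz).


Time constant: tau = R * C.
tau = 47000 * 1.50e-07 = 0.00705 s
tau = 7.05 ms
Cutoff frequency: fc = 1 / (2*pi*R*C).
fc = 1 / (2*pi*0.00705) = 22.58 Hz

tau = 7.05 ms, fc = 22.58 Hz


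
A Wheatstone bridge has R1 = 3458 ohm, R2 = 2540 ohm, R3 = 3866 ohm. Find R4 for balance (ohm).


At balance: R1*R4 = R2*R3, so R4 = R2*R3/R1.
R4 = 2540 * 3866 / 3458
R4 = 9819640 / 3458
R4 = 2839.69 ohm

2839.69 ohm


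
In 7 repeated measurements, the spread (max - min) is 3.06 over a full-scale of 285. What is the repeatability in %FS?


Repeatability = (spread / full scale) * 100%.
R = (3.06 / 285) * 100
R = 1.074 %FS

1.074 %FS


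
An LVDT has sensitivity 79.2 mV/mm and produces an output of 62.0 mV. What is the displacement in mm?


Displacement = Vout / sensitivity.
d = 62.0 / 79.2
d = 0.783 mm

0.783 mm


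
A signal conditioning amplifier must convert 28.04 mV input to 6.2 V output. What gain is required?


Gain = Vout / Vin (converting to same units).
G = 6.2 V / 28.04 mV
G = 6200.0 mV / 28.04 mV
G = 221.11

221.11


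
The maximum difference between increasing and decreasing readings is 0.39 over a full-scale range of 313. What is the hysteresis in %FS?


Hysteresis = (max difference / full scale) * 100%.
H = (0.39 / 313) * 100
H = 0.125 %FS

0.125 %FS


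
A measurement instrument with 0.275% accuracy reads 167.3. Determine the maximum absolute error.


Absolute error = (accuracy% / 100) * reading.
Error = (0.275 / 100) * 167.3
Error = 0.00275 * 167.3
Error = 0.4601

0.4601


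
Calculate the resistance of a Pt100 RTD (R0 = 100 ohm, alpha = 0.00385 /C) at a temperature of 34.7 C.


The RTD equation: Rt = R0 * (1 + alpha * T).
Rt = 100 * (1 + 0.00385 * 34.7)
Rt = 100 * (1 + 0.133595)
Rt = 100 * 1.133595
Rt = 113.36 ohm

113.36 ohm


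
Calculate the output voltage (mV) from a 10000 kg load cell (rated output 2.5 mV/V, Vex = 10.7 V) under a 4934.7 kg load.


Vout = rated_output * Vex * (load / capacity).
Vout = 2.5 * 10.7 * (4934.7 / 10000)
Vout = 2.5 * 10.7 * 0.49347
Vout = 13.2 mV

13.2 mV


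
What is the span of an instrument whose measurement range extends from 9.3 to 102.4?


Span = upper range - lower range.
Span = 102.4 - (9.3)
Span = 93.1

93.1


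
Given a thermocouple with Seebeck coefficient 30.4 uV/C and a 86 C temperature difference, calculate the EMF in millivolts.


The thermocouple output V = sensitivity * dT.
V = 30.4 uV/C * 86 C
V = 2614.4 uV
V = 2.614 mV

2.614 mV


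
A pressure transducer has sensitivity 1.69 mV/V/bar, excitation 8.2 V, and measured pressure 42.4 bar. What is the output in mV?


Output = sensitivity * Vex * P.
Vout = 1.69 * 8.2 * 42.4
Vout = 13.858 * 42.4
Vout = 587.58 mV

587.58 mV


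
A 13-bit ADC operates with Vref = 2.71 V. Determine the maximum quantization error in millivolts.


The maximum quantization error is +/- LSB/2.
LSB = Vref / 2^n = 2.71 / 8192 = 0.00033081 V
Max error = LSB / 2 = 0.00033081 / 2 = 0.00016541 V
Max error = 0.1654 mV

0.1654 mV


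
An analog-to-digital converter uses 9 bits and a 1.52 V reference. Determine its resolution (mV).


The resolution (LSB) of an ADC is Vref / 2^n.
LSB = 1.52 / 2^9
LSB = 1.52 / 512
LSB = 0.00296875 V = 2.96875 mV

2.96875 mV


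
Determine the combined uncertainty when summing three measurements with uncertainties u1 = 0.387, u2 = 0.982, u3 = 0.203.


For a sum of independent quantities, uc = sqrt(u1^2 + u2^2 + u3^2).
uc = sqrt(0.387^2 + 0.982^2 + 0.203^2)
uc = sqrt(0.149769 + 0.964324 + 0.041209)
uc = 1.0748

1.0748


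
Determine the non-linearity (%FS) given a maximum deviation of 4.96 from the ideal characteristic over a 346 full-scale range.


Linearity error = (max deviation / full scale) * 100%.
Linearity = (4.96 / 346) * 100
Linearity = 1.434 %FS

1.434 %FS


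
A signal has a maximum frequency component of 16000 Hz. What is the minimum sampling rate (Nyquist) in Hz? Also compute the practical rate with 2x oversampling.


By Nyquist theorem, fs_min = 2 * fmax.
fs_min = 2 * 16000 = 32000 Hz
Practical rate = 2 * fs_min = 2 * 32000 = 64000 Hz

fs_min = 32000 Hz, fs_practical = 64000 Hz


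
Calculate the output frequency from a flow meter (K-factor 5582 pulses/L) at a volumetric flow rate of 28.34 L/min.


Frequency = K * Q / 60 (converting L/min to L/s).
f = 5582 * 28.34 / 60
f = 158193.88 / 60
f = 2636.56 Hz

2636.56 Hz


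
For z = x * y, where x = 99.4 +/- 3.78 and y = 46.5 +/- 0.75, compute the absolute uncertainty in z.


For a product z = x*y, the relative uncertainty is:
uz/z = sqrt((ux/x)^2 + (uy/y)^2)
Relative uncertainties: ux/x = 3.78/99.4 = 0.038028
uy/y = 0.75/46.5 = 0.016129
z = 99.4 * 46.5 = 4622.1
uz = 4622.1 * sqrt(0.038028^2 + 0.016129^2) = 190.926

190.926


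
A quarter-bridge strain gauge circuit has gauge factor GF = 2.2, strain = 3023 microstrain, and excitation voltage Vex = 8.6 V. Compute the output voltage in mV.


Quarter bridge output: Vout = (GF * epsilon * Vex) / 4.
Vout = (2.2 * 3023e-6 * 8.6) / 4
Vout = 0.05719516 / 4 V
Vout = 0.01429879 V = 14.2988 mV

14.2988 mV


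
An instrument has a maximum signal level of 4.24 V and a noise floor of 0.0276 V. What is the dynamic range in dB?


Dynamic range = 20 * log10(Vmax / Vnoise).
DR = 20 * log10(4.24 / 0.0276)
DR = 20 * log10(153.62)
DR = 43.73 dB

43.73 dB


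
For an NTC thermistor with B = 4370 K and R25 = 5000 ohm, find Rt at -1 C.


NTC thermistor equation: Rt = R25 * exp(B * (1/T - 1/T25)).
T in Kelvin: 272.15 K, T25 = 298.15 K
1/T - 1/T25 = 1/272.15 - 1/298.15 = 0.00032043
B * (1/T - 1/T25) = 4370 * 0.00032043 = 1.4003
Rt = 5000 * exp(1.4003) = 20281.5 ohm

20281.5 ohm


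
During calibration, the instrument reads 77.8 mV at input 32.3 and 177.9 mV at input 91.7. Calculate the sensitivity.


Sensitivity = (y2 - y1) / (x2 - x1).
S = (177.9 - 77.8) / (91.7 - 32.3)
S = 100.1 / 59.4
S = 1.6852 mV/unit

1.6852 mV/unit


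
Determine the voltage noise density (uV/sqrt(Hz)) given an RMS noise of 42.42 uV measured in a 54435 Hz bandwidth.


Noise spectral density = Vrms / sqrt(BW).
NSD = 42.42 / sqrt(54435)
NSD = 42.42 / 233.3131
NSD = 0.1818 uV/sqrt(Hz)

0.1818 uV/sqrt(Hz)


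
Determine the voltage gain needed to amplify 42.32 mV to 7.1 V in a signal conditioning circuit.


Gain = Vout / Vin (converting to same units).
G = 7.1 V / 42.32 mV
G = 7100.0 mV / 42.32 mV
G = 167.77

167.77


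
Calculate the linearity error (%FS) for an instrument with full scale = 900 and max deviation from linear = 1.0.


Linearity error = (max deviation / full scale) * 100%.
Linearity = (1.0 / 900) * 100
Linearity = 0.111 %FS

0.111 %FS


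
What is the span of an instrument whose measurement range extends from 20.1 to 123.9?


Span = upper range - lower range.
Span = 123.9 - (20.1)
Span = 103.8

103.8


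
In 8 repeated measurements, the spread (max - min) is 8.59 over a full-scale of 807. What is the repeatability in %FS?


Repeatability = (spread / full scale) * 100%.
R = (8.59 / 807) * 100
R = 1.064 %FS

1.064 %FS


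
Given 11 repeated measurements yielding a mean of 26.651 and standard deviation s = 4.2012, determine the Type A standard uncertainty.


The standard uncertainty for Type A evaluation is u = s / sqrt(n).
u = 4.2012 / sqrt(11)
u = 4.2012 / 3.3166
u = 1.2667

1.2667


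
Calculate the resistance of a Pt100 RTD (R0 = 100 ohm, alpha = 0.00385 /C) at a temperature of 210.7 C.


The RTD equation: Rt = R0 * (1 + alpha * T).
Rt = 100 * (1 + 0.00385 * 210.7)
Rt = 100 * (1 + 0.811195)
Rt = 100 * 1.811195
Rt = 181.12 ohm

181.12 ohm


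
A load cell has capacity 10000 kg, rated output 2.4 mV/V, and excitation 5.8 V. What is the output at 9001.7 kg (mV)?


Vout = rated_output * Vex * (load / capacity).
Vout = 2.4 * 5.8 * (9001.7 / 10000)
Vout = 2.4 * 5.8 * 0.90017
Vout = 12.53 mV

12.53 mV


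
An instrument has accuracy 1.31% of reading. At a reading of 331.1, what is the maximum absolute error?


Absolute error = (accuracy% / 100) * reading.
Error = (1.31 / 100) * 331.1
Error = 0.0131 * 331.1
Error = 4.3374

4.3374


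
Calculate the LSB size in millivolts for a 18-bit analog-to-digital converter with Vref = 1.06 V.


The resolution (LSB) of an ADC is Vref / 2^n.
LSB = 1.06 / 2^18
LSB = 1.06 / 262144
LSB = 4.04e-06 V = 0.00404358 mV

0.00404358 mV


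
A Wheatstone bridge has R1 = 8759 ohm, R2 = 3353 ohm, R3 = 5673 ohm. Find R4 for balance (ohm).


At balance: R1*R4 = R2*R3, so R4 = R2*R3/R1.
R4 = 3353 * 5673 / 8759
R4 = 19021569 / 8759
R4 = 2171.66 ohm

2171.66 ohm


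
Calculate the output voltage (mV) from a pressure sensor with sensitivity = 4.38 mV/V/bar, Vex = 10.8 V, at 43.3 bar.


Output = sensitivity * Vex * P.
Vout = 4.38 * 10.8 * 43.3
Vout = 47.304 * 43.3
Vout = 2048.26 mV

2048.26 mV


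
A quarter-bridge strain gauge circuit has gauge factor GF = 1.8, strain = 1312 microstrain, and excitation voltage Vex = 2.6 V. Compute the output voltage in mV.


Quarter bridge output: Vout = (GF * epsilon * Vex) / 4.
Vout = (1.8 * 1312e-6 * 2.6) / 4
Vout = 0.00614016 / 4 V
Vout = 0.00153504 V = 1.535 mV

1.535 mV


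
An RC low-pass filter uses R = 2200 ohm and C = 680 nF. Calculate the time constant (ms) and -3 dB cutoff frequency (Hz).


Time constant: tau = R * C.
tau = 2200 * 6.80e-07 = 0.001496 s
tau = 1.496 ms
Cutoff frequency: fc = 1 / (2*pi*R*C).
fc = 1 / (2*pi*0.001496) = 106.39 Hz

tau = 1.496 ms, fc = 106.39 Hz


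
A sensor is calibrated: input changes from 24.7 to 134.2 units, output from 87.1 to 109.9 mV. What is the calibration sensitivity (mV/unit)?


Sensitivity = (y2 - y1) / (x2 - x1).
S = (109.9 - 87.1) / (134.2 - 24.7)
S = 22.8 / 109.5
S = 0.2082 mV/unit

0.2082 mV/unit


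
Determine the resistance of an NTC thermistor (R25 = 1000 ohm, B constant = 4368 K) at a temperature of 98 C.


NTC thermistor equation: Rt = R25 * exp(B * (1/T - 1/T25)).
T in Kelvin: 371.15 K, T25 = 298.15 K
1/T - 1/T25 = 1/371.15 - 1/298.15 = -0.00065969
B * (1/T - 1/T25) = 4368 * -0.00065969 = -2.8815
Rt = 1000 * exp(-2.8815) = 56.0 ohm

56.0 ohm


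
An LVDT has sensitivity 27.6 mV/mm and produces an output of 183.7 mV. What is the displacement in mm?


Displacement = Vout / sensitivity.
d = 183.7 / 27.6
d = 6.656 mm

6.656 mm


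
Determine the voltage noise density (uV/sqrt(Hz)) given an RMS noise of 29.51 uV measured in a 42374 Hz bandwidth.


Noise spectral density = Vrms / sqrt(BW).
NSD = 29.51 / sqrt(42374)
NSD = 29.51 / 205.8495
NSD = 0.1434 uV/sqrt(Hz)

0.1434 uV/sqrt(Hz)


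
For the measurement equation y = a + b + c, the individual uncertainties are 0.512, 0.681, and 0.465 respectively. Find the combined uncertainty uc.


For a sum of independent quantities, uc = sqrt(u1^2 + u2^2 + u3^2).
uc = sqrt(0.512^2 + 0.681^2 + 0.465^2)
uc = sqrt(0.262144 + 0.463761 + 0.216225)
uc = 0.9706

0.9706


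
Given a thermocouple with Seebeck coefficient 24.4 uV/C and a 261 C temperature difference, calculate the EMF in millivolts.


The thermocouple output V = sensitivity * dT.
V = 24.4 uV/C * 261 C
V = 6368.4 uV
V = 6.368 mV

6.368 mV


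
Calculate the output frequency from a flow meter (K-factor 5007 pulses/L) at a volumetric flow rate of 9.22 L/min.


Frequency = K * Q / 60 (converting L/min to L/s).
f = 5007 * 9.22 / 60
f = 46164.54 / 60
f = 769.41 Hz

769.41 Hz


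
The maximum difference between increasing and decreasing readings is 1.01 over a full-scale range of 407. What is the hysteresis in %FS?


Hysteresis = (max difference / full scale) * 100%.
H = (1.01 / 407) * 100
H = 0.248 %FS

0.248 %FS


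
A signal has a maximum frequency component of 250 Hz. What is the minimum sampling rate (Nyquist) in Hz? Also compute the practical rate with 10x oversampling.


By Nyquist theorem, fs_min = 2 * fmax.
fs_min = 2 * 250 = 500 Hz
Practical rate = 10 * fs_min = 10 * 500 = 5000 Hz

fs_min = 500 Hz, fs_practical = 5000 Hz


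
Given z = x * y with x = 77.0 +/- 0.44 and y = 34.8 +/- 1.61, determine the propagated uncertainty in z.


For a product z = x*y, the relative uncertainty is:
uz/z = sqrt((ux/x)^2 + (uy/y)^2)
Relative uncertainties: ux/x = 0.44/77.0 = 0.005714
uy/y = 1.61/34.8 = 0.046264
z = 77.0 * 34.8 = 2679.6
uz = 2679.6 * sqrt(0.005714^2 + 0.046264^2) = 124.912

124.912


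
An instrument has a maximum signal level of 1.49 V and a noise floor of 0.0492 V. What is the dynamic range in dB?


Dynamic range = 20 * log10(Vmax / Vnoise).
DR = 20 * log10(1.49 / 0.0492)
DR = 20 * log10(30.28)
DR = 29.62 dB

29.62 dB


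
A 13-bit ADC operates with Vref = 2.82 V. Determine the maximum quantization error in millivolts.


The maximum quantization error is +/- LSB/2.
LSB = Vref / 2^n = 2.82 / 8192 = 0.00034424 V
Max error = LSB / 2 = 0.00034424 / 2 = 0.00017212 V
Max error = 0.1721 mV

0.1721 mV


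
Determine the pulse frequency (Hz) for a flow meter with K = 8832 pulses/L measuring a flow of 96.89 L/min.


Frequency = K * Q / 60 (converting L/min to L/s).
f = 8832 * 96.89 / 60
f = 855732.48 / 60
f = 14262.21 Hz

14262.21 Hz


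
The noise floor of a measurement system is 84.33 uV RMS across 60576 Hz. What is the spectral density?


Noise spectral density = Vrms / sqrt(BW).
NSD = 84.33 / sqrt(60576)
NSD = 84.33 / 246.1219
NSD = 0.3426 uV/sqrt(Hz)

0.3426 uV/sqrt(Hz)


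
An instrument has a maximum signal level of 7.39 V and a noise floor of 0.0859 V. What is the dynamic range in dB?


Dynamic range = 20 * log10(Vmax / Vnoise).
DR = 20 * log10(7.39 / 0.0859)
DR = 20 * log10(86.03)
DR = 38.69 dB

38.69 dB


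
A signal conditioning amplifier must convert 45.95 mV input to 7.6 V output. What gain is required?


Gain = Vout / Vin (converting to same units).
G = 7.6 V / 45.95 mV
G = 7600.0 mV / 45.95 mV
G = 165.4

165.4


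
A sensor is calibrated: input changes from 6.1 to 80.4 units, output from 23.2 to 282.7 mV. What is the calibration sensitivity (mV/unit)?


Sensitivity = (y2 - y1) / (x2 - x1).
S = (282.7 - 23.2) / (80.4 - 6.1)
S = 259.5 / 74.3
S = 3.4926 mV/unit

3.4926 mV/unit


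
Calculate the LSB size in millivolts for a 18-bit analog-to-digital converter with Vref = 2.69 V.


The resolution (LSB) of an ADC is Vref / 2^n.
LSB = 2.69 / 2^18
LSB = 2.69 / 262144
LSB = 1.026e-05 V = 0.01026154 mV

0.01026154 mV


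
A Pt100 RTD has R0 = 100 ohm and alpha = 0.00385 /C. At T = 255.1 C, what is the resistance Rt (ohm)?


The RTD equation: Rt = R0 * (1 + alpha * T).
Rt = 100 * (1 + 0.00385 * 255.1)
Rt = 100 * (1 + 0.982135)
Rt = 100 * 1.982135
Rt = 198.214 ohm

198.214 ohm


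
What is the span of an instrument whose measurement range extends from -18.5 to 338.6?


Span = upper range - lower range.
Span = 338.6 - (-18.5)
Span = 357.1

357.1


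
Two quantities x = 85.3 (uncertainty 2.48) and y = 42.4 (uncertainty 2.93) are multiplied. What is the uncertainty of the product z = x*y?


For a product z = x*y, the relative uncertainty is:
uz/z = sqrt((ux/x)^2 + (uy/y)^2)
Relative uncertainties: ux/x = 2.48/85.3 = 0.029074
uy/y = 2.93/42.4 = 0.069104
z = 85.3 * 42.4 = 3616.7
uz = 3616.7 * sqrt(0.029074^2 + 0.069104^2) = 271.148

271.148


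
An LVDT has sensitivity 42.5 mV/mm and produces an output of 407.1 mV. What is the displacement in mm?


Displacement = Vout / sensitivity.
d = 407.1 / 42.5
d = 9.579 mm

9.579 mm


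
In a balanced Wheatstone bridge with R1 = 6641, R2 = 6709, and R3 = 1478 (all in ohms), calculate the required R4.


At balance: R1*R4 = R2*R3, so R4 = R2*R3/R1.
R4 = 6709 * 1478 / 6641
R4 = 9915902 / 6641
R4 = 1493.13 ohm

1493.13 ohm


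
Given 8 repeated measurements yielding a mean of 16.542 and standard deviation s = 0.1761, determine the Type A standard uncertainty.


The standard uncertainty for Type A evaluation is u = s / sqrt(n).
u = 0.1761 / sqrt(8)
u = 0.1761 / 2.8284
u = 0.0623

0.0623


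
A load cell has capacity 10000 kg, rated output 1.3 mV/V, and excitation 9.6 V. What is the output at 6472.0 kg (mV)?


Vout = rated_output * Vex * (load / capacity).
Vout = 1.3 * 9.6 * (6472.0 / 10000)
Vout = 1.3 * 9.6 * 0.6472
Vout = 8.077 mV

8.077 mV


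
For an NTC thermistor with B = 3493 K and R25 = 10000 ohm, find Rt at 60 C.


NTC thermistor equation: Rt = R25 * exp(B * (1/T - 1/T25)).
T in Kelvin: 333.15 K, T25 = 298.15 K
1/T - 1/T25 = 1/333.15 - 1/298.15 = -0.00035237
B * (1/T - 1/T25) = 3493 * -0.00035237 = -1.2308
Rt = 10000 * exp(-1.2308) = 2920.6 ohm

2920.6 ohm


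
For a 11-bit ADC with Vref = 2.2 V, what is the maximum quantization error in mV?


The maximum quantization error is +/- LSB/2.
LSB = Vref / 2^n = 2.2 / 2048 = 0.00107422 V
Max error = LSB / 2 = 0.00107422 / 2 = 0.00053711 V
Max error = 0.5371 mV

0.5371 mV


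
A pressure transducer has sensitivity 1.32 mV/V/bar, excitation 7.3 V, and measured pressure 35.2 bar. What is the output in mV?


Output = sensitivity * Vex * P.
Vout = 1.32 * 7.3 * 35.2
Vout = 9.636 * 35.2
Vout = 339.19 mV

339.19 mV


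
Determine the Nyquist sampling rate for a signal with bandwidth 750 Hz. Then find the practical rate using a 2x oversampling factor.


By Nyquist theorem, fs_min = 2 * fmax.
fs_min = 2 * 750 = 1500 Hz
Practical rate = 2 * fs_min = 2 * 1500 = 3000 Hz

fs_min = 1500 Hz, fs_practical = 3000 Hz


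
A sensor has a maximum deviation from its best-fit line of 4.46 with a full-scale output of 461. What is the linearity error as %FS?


Linearity error = (max deviation / full scale) * 100%.
Linearity = (4.46 / 461) * 100
Linearity = 0.967 %FS

0.967 %FS


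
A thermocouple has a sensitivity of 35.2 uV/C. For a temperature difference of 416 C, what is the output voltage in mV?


The thermocouple output V = sensitivity * dT.
V = 35.2 uV/C * 416 C
V = 14643.2 uV
V = 14.643 mV

14.643 mV


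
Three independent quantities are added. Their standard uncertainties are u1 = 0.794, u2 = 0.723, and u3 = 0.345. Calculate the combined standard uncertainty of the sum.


For a sum of independent quantities, uc = sqrt(u1^2 + u2^2 + u3^2).
uc = sqrt(0.794^2 + 0.723^2 + 0.345^2)
uc = sqrt(0.630436 + 0.522729 + 0.119025)
uc = 1.1279

1.1279


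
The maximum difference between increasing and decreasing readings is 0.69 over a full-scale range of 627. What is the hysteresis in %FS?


Hysteresis = (max difference / full scale) * 100%.
H = (0.69 / 627) * 100
H = 0.11 %FS

0.11 %FS


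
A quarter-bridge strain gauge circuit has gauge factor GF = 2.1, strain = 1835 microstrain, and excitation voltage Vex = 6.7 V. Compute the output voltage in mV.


Quarter bridge output: Vout = (GF * epsilon * Vex) / 4.
Vout = (2.1 * 1835e-6 * 6.7) / 4
Vout = 0.02581845 / 4 V
Vout = 0.00645461 V = 6.4546 mV

6.4546 mV


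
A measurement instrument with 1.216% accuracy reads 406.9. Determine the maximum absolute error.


Absolute error = (accuracy% / 100) * reading.
Error = (1.216 / 100) * 406.9
Error = 0.01216 * 406.9
Error = 4.9479

4.9479


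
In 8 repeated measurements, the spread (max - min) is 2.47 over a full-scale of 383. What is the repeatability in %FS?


Repeatability = (spread / full scale) * 100%.
R = (2.47 / 383) * 100
R = 0.645 %FS

0.645 %FS


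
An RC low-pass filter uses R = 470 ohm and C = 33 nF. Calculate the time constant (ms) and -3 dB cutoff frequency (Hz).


Time constant: tau = R * C.
tau = 470 * 3.30e-08 = 1.551e-05 s
tau = 0.0155 ms
Cutoff frequency: fc = 1 / (2*pi*R*C).
fc = 1 / (2*pi*1.551e-05) = 10261.44 Hz

tau = 0.0155 ms, fc = 10261.44 Hz


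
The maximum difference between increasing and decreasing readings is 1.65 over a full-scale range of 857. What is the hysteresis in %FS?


Hysteresis = (max difference / full scale) * 100%.
H = (1.65 / 857) * 100
H = 0.193 %FS

0.193 %FS


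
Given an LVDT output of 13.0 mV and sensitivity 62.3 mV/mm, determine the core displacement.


Displacement = Vout / sensitivity.
d = 13.0 / 62.3
d = 0.209 mm

0.209 mm


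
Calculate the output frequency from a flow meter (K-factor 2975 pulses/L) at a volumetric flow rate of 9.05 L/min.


Frequency = K * Q / 60 (converting L/min to L/s).
f = 2975 * 9.05 / 60
f = 26923.75 / 60
f = 448.73 Hz

448.73 Hz


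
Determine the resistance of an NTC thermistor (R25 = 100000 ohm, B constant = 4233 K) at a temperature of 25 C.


NTC thermistor equation: Rt = R25 * exp(B * (1/T - 1/T25)).
T in Kelvin: 298.15 K, T25 = 298.15 K
1/T - 1/T25 = 1/298.15 - 1/298.15 = 0.0
B * (1/T - 1/T25) = 4233 * 0.0 = 0.0
Rt = 100000 * exp(0.0) = 100000.0 ohm

100000.0 ohm


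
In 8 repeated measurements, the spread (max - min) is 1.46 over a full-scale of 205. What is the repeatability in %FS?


Repeatability = (spread / full scale) * 100%.
R = (1.46 / 205) * 100
R = 0.712 %FS

0.712 %FS


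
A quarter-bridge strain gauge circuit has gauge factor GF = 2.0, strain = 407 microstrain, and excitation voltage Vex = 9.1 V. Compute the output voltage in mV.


Quarter bridge output: Vout = (GF * epsilon * Vex) / 4.
Vout = (2.0 * 407e-6 * 9.1) / 4
Vout = 0.0074074 / 4 V
Vout = 0.00185185 V = 1.8518 mV

1.8518 mV


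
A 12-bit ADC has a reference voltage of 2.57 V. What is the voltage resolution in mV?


The resolution (LSB) of an ADC is Vref / 2^n.
LSB = 2.57 / 2^12
LSB = 2.57 / 4096
LSB = 0.00062744 V = 0.62744141 mV

0.62744141 mV


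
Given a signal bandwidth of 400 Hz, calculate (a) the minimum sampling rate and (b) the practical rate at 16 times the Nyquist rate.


By Nyquist theorem, fs_min = 2 * fmax.
fs_min = 2 * 400 = 800 Hz
Practical rate = 16 * fs_min = 16 * 800 = 12800 Hz

fs_min = 800 Hz, fs_practical = 12800 Hz
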